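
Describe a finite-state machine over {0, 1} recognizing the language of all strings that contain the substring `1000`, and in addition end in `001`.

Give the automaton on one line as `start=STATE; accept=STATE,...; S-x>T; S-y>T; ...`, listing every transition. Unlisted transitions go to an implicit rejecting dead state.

start=A; accept=F; A-0>A; A-1>B; B-0>C; B-1>B; C-0>D; C-1>B; D-0>E; D-1>B; E-0>E; E-1>F; F-0>G; F-1>H; G-0>E; G-1>H; H-0>G; H-1>H

Run two small machines in parallel and take their product. The first has 5 states tracking whether and how much of `1000` has been seen; the second has 4 states tracking how much of the suffix `001` has currently been matched. A product state is a pair (one from each), accepting exactly when both do. After merging equivalent states the machine shrinks.
With 8 states:
       0  1 
>  A   A  B 
   B   C  B 
   C   D  B 
   D   E  B 
   E   E  F 
 * F   G  H 
   G   E  H 
   H   G  H 
(> = start, * = accepting)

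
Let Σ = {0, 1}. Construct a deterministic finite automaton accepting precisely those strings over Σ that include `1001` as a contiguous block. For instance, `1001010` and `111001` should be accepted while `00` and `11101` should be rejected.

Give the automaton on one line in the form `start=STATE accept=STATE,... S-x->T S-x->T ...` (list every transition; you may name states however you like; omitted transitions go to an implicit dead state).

States q0..q3 record the length of the longest prefix of `1001` that matches the current input suffix. Reaching q4 means `1001` has been seen, and we stay there forever. Accept from q4.
With 5 states:
        0   1  
>  q0   q0  q1 
   q1   q2  q1 
   q2   q3  q1 
   q3   q0  q4 
 * q4   q4  q4 
(> = start, * = accepting)

start=q0 accept=q4 q0-0->q0 q0-1->q1 q1-0->q2 q1-1->q1 q2-0->q3 q2-1->q1 q3-0->q0 q3-1->q4 q4-0->q4 q4-1->q4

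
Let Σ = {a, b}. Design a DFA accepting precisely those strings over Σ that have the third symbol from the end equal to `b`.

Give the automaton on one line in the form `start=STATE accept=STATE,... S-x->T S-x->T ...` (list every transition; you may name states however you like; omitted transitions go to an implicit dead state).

start=q0 accept=q11,q12,q13,q14 q0-a->q1 q0-b->q2 q1-a->q3 q1-b->q4 q2-a->q5 q2-b->q6 q3-a->q7 q3-b->q8 q4-a->q9 q4-b->q10 q5-a->q11 q5-b->q12 q6-a->q13 q6-b->q14 q7-a->q7 q7-b->q8 q8-a->q9 q8-b->q10 q9-a->q11 q9-b->q12 q10-a->q13 q10-b->q14 q11-a->q7 q11-b->q8 q12-a->q9 q12-b->q10 q13-a->q11 q13-b->q12 q14-a->q13 q14-b->q14

Because acceptance depends on a position counted from the end, the machine has to buffer the most recent 3 symbols. Make each state the string of the last up-to-3 symbols read; on input `x` shift the window left and append `x`. Accept when the buffered window has length 3 and begins with `b`.
15 states suffice.
          a    b  
>  q0     q1   q2 
   q1     q3   q4 
   q2     q5   q6 
   q3     q7   q8 
   q4     q9  q10 
   q5    q11  q12 
   q6    q13  q14 
   q7     q7   q8 
   q8     q9  q10 
   q9    q11  q12 
   q10   q13  q14 
 * q11    q7   q8 
 * q12    q9  q10 
 * q13   q11  q12 
 * q14   q13  q14 
(> = start, * = accepting)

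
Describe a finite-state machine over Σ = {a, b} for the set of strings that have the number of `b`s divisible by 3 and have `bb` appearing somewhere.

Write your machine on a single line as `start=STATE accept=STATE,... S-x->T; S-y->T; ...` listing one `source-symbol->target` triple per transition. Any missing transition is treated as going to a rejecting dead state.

Run two small machines in parallel and take their product. One (3 states) tracks the count of `b`s modulo 3; the other (3 states) tracks whether and how much of `bb` has been seen. Each combined state is a pair, one component from each; accept when both components accept.
9 states suffice.
        a   b  
>  q0   q0  q1 
   q1   q2  q3 
   q2   q2  q4 
   q3   q3  q5 
   q4   q6  q5 
 * q5   q5  q7 
   q6   q6  q8 
   q7   q7  q3 
   q8   q0  q7 
(> = start, * = accepting)

start=q0; accept=q5; q0-a->q0; q0-b->q1; q1-a->q2; q1-b->q3; q2-a->q2; q2-b->q4; q3-a->q3; q3-b->q5; q4-a->q6; q4-b->q5; q5-a->q5; q5-b->q7; q6-a->q6; q6-b->q8; q7-a->q7; q7-b->q3; q8-a->q0; q8-b->q7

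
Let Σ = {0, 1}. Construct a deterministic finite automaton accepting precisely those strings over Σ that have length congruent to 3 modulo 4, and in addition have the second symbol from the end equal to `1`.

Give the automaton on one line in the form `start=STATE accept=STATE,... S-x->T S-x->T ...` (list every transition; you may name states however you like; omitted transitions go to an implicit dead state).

start=A accept=F A-0->B A-1->B B-0->C B-1->D C-0->E C-1->E D-0->F D-1->F E-0->A E-1->A F-0->A F-1->A

Build one automaton per condition and run them in lockstep. The first has 4 states tracking the input length modulo 4; the second has 7 states tracking the last 2 symbols read. A product state is a pair (one from each), accepting exactly when both do. Equivalent product states are then merged.
6 states suffice.
       0  1 
>  A   B  B 
   B   C  D 
   C   E  E 
   D   F  F 
   E   A  A 
 * F   A  A 
(> = start, * = accepting)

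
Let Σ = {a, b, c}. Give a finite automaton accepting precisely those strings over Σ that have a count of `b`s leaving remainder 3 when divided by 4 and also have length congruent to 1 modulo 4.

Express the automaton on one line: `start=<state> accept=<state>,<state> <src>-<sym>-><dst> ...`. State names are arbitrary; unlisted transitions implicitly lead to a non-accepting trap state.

start=q0 accept=q14 q0-a->q1 q0-b->q2 q0-c->q1 q1-a->q3 q1-b->q4 q1-c->q3 q2-a->q4 q2-b->q5 q2-c->q4 q3-a->q6 q3-b->q7 q3-c->q6 q4-a->q7 q4-b->q8 q4-c->q7 q5-a->q8 q5-b->q9 q5-c->q8 q6-a->q0 q6-b->q10 q6-c->q0 q7-a->q10 q7-b->q11 q7-c->q10 q8-a->q11 q8-b->q12 q8-c->q11 q9-a->q12 q9-b->q0 q9-c->q12 q10-a->q2 q10-b->q13 q10-c->q2 q11-a->q13 q11-b->q14 q11-c->q13 q12-a->q14 q12-b->q1 q12-c->q14 q13-a->q5 q13-b->q15 q13-c->q5 q14-a->q15 q14-b->q3 q14-c->q15 q15-a->q9 q15-b->q6 q15-c->q9

Build one automaton per condition and run them in lockstep. The first has 4 states tracking the count of `b`s modulo 4; the second has 4 states tracking the input length modulo 4. A product state is a pair (one from each), accepting exactly when both do.
With 16 states:
          a    b    c  
>  q0     q1   q2   q1 
   q1     q3   q4   q3 
   q2     q4   q5   q4 
   q3     q6   q7   q6 
   q4     q7   q8   q7 
   q5     q8   q9   q8 
   q6     q0  q10   q0 
   q7    q10  q11  q10 
   q8    q11  q12  q11 
   q9    q12   q0  q12 
   q10    q2  q13   q2 
   q11   q13  q14  q13 
   q12   q14   q1  q14 
   q13    q5  q15   q5 
 * q14   q15   q3  q15 
   q15    q9   q6   q9 
(> = start, * = accepting)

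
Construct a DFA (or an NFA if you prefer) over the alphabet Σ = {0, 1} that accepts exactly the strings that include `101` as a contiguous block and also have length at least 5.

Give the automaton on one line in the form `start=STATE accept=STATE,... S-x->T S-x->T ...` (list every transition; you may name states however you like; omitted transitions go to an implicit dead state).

Run two small machines in parallel and take their product. The first has 4 states tracking whether and how much of `101` has been seen; the second has 7 states tracking the input length, saturating at 6. A product state is a pair (one from each), accepting exactly when both do. Equivalent product states are then merged.
12 states suffice.
          0    1  
>  S0     S1   S2 
   S1     S3   S4 
   S2     S5   S4 
   S3     S3   S6 
   S4     S7   S6 
   S5     S3   S8 
   S6     S9   S6 
   S7     S3  S10 
   S8    S10  S10 
   S9     S3  S11 
   S10   S11  S11 
 * S11   S11  S11 
(> = start, * = accepting)

start=S0 accept=S11 S0-0->S1 S0-1->S2 S1-0->S3 S1-1->S4 S2-0->S5 S2-1->S4 S3-0->S3 S3-1->S6 S4-0->S7 S4-1->S6 S5-0->S3 S5-1->S8 S6-0->S9 S6-1->S6 S7-0->S3 S7-1->S10 S8-0->S10 S8-1->S10 S9-0->S3 S9-1->S11 S10-0->S11 S10-1->S11 S11-0->S11 S11-1->S11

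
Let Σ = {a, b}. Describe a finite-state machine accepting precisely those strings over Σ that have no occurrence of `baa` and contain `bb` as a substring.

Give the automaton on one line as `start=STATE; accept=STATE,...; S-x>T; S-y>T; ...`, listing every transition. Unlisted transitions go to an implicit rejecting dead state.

Run two small machines in parallel and take their product. One (4 states) tracks partial matches of the forbidden pattern `baa`; the other (3 states) tracks whether and how much of `bb` has been seen. Each combined state is a pair, one component from each; accept when both components accept.
With 8 states:
        a   b  
>  S0   S0  S1 
   S1   S2  S3 
   S2   S4  S1 
 * S3   S5  S3 
   S4   S4  S6 
 * S5   S7  S3 
   S6   S4  S7 
   S7   S7  S7 
(> = start, * = accepting)

start=S0; accept=S3,S5; S0-a>S0; S0-b>S1; S1-a>S2; S1-b>S3; S2-a>S4; S2-b>S1; S3-a>S5; S3-b>S3; S4-a>S4; S4-b>S6; S5-a>S7; S5-b>S3; S6-a>S4; S6-b>S7; S7-a>S7; S7-b>S7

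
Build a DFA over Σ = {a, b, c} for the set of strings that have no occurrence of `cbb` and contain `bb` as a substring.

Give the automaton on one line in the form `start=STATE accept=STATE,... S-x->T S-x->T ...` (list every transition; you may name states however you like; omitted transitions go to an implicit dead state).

start=q0 accept=q3,q5,q7 q0-a->q0 q0-b->q1 q0-c->q2 q1-a->q0 q1-b->q3 q1-c->q2 q2-a->q0 q2-b->q4 q2-c->q2 q3-a->q3 q3-b->q3 q3-c->q5 q4-a->q0 q4-b->q6 q4-c->q2 q5-a->q3 q5-b->q7 q5-c->q5 q6-a->q6 q6-b->q6 q6-c->q6 q7-a->q3 q7-b->q6 q7-c->q5

Run two small machines in parallel and take their product. The first has 4 states tracking partial matches of the forbidden pattern `cbb`; the second has 3 states tracking whether and how much of `bb` has been seen. A product state is a pair (one from each), accepting exactly when both do.
With 8 states:
        a   b   c  
>  q0   q0  q1  q2 
   q1   q0  q3  q2 
   q2   q0  q4  q2 
 * q3   q3  q3  q5 
   q4   q0  q6  q2 
 * q5   q3  q7  q5 
   q6   q6  q6  q6 
 * q7   q3  q6  q5 
(> = start, * = accepting)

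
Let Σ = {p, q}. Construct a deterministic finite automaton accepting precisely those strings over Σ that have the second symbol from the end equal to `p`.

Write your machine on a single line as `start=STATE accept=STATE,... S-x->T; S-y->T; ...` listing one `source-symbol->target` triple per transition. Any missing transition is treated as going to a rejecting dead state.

start=s0; accept=s3,s4; s0-p->s1; s0-q->s2; s1-p->s3; s1-q->s4; s2-p->s5; s2-q->s6; s3-p->s3; s3-q->s4; s4-p->s5; s4-q->s6; s5-p->s3; s5-q->s4; s6-p->s5; s6-q->s6

A DFA must remember the last 2 symbols (since which symbol is second-to-last isn't known until the input ends). Use one state per possible window of the last ≤2 symbols; accept from those whose window starts with `p`.
With 7 states:
        p   q  
>  s0   s1  s2 
   s1   s3  s4 
   s2   s5  s6 
 * s3   s3  s4 
 * s4   s5  s6 
   s5   s3  s4 
   s6   s5  s6 
(> = start, * = accepting)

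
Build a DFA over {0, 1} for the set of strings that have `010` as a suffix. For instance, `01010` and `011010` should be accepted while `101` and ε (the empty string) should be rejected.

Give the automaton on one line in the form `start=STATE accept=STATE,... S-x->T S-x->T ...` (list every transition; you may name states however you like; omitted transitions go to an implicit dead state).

Remember how much of `010` the current input suffix matches. State q0 means no match yet; q1 means the last symbol is `0`; q2 means the last 2 symbols are `01`; q3 means the last 3 symbols are `010`. Only q3 accepts. On a mismatch, fall back to the longest proper suffix that is still a prefix of `010`.
        0   1  
>  q0   q1  q0 
   q1   q1  q2 
   q2   q3  q0 
 * q3   q1  q2 
(> = start, * = accepting)

start=q0 accept=q3 q0-0->q1 q0-1->q0 q1-0->q1 q1-1->q2 q2-0->q3 q2-1->q0 q3-0->q1 q3-1->q2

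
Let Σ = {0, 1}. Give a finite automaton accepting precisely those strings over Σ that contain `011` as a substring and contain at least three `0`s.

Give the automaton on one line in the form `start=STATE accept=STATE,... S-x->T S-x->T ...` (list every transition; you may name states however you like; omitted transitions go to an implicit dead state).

start=S0 accept=S11,S12 S0-0->S1 S0-1->S0 S1-0->S2 S1-1->S3 S2-0->S4 S2-1->S5 S3-0->S2 S3-1->S6 S4-0->S7 S4-1->S8 S5-0->S4 S5-1->S9 S6-0->S9 S6-1->S6 S7-0->S7 S7-1->S10 S8-0->S7 S8-1->S11 S9-0->S11 S9-1->S9 S10-0->S7 S10-1->S12 S11-0->S12 S11-1->S11 S12-0->S12 S12-1->S12

Build one automaton per condition and run them in lockstep. One (4 states) tracks whether and how much of `011` has been seen; the other (5 states) tracks the count of `0`s, saturating at 4. Each combined state is a pair, one component from each; accept when both components accept.
A 13-state machine:
          0    1  
>  S0     S1   S0 
   S1     S2   S3 
   S2     S4   S5 
   S3     S2   S6 
   S4     S7   S8 
   S5     S4   S9 
   S6     S9   S6 
   S7     S7  S10 
   S8     S7  S11 
   S9    S11   S9 
   S10    S7  S12 
 * S11   S12  S11 
 * S12   S12  S12 
(> = start, * = accepting)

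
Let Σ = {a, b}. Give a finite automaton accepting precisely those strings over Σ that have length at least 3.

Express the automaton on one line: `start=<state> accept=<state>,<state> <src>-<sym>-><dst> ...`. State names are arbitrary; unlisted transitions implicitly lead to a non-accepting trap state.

Count input length up to 4: every symbol moves from S0 toward S4, which means 'more than 3' and absorbs. Accept from {S3, S4}.
5 states suffice.
        a   b  
>  S0   S1  S1 
   S1   S2  S2 
   S2   S3  S3 
 * S3   S4  S4 
 * S4   S4  S4 
(> = start, * = accepting)

start=S0 accept=S3,S4 S0-a->S1 S0-b->S1 S1-a->S2 S1-b->S2 S2-a->S3 S2-b->S3 S3-a->S4 S3-b->S4 S4-a->S4 S4-b->S4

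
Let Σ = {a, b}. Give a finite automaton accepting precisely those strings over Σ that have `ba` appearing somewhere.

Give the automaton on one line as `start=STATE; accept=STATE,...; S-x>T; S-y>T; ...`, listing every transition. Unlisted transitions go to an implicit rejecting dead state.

start=S0; accept=S2; S0-a>S0; S0-b>S1; S1-a>S2; S1-b>S1; S2-a>S2; S2-b>S2

States S0..S1 record the length of the longest prefix of `ba` that matches the current input suffix. Reaching S2 means `ba` has been seen, and we stay there forever. Accept from S2.
3 states suffice.
        a   b  
>  S0   S0  S1 
   S1   S2  S1 
 * S2   S2  S2 
(> = start, * = accepting)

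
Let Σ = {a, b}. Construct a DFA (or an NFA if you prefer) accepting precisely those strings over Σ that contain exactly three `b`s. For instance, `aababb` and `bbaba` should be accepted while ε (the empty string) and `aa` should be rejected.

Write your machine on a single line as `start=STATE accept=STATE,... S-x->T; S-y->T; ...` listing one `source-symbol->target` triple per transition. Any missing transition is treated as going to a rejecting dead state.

Only the number of `b`s matters, and only up to 4. Make a chain s0 → s1 → s2 → s3 → s4 advanced by each `b` (with s4 absorbing); every other symbol self-loops. The accepting set is {s3}.
5 states suffice.
        a   b  
>  s0   s0  s1 
   s1   s1  s2 
   s2   s2  s3 
 * s3   s3  s4 
   s4   s4  s4 
(> = start, * = accepting)

start=s0; accept=s3; s0-a->s0; s0-b->s1; s1-a->s1; s1-b->s2; s2-a->s2; s2-b->s3; s3-a->s3; s3-b->s4; s4-a->s4; s4-b->s4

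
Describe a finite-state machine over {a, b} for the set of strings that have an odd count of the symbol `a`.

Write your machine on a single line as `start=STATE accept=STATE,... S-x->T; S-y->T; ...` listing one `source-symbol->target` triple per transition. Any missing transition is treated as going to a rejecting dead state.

start=q0; accept=q1; q0-a->q1; q0-b->q0; q1-a->q0; q1-b->q1

Keep the running count of `a`s modulo 2: each `a` advances along the cycle q0 → q1 → q0 while other symbols loop. Accept at q1.
        a   b  
>  q0   q1  q0 
 * q1   q0  q1 
(> = start, * = accepting)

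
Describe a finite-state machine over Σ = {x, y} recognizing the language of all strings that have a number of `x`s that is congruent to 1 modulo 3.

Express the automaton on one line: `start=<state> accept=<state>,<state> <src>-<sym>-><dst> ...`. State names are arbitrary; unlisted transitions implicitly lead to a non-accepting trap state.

start=S0 accept=S1 S0-x->S1 S0-y->S0 S1-x->S2 S1-y->S1 S2-x->S0 S2-y->S2

Keep the running count of `x`s modulo 3: each `x` advances along the cycle S0 → S1 → S2 → S0 while other symbols loop. Accept at S1.
        x   y  
>  S0   S1  S0 
 * S1   S2  S1 
   S2   S0  S2 
(> = start, * = accepting)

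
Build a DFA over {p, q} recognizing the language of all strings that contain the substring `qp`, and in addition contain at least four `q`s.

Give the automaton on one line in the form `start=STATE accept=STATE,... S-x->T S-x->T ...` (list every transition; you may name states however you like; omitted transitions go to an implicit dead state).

start=S0 accept=S8,S10 S0-p->S0 S0-q->S1 S1-p->S2 S1-q->S3 S2-p->S2 S2-q->S4 S3-p->S4 S3-q->S5 S4-p->S4 S4-q->S6 S5-p->S6 S5-q->S7 S6-p->S6 S6-q->S8 S7-p->S8 S7-q->S9 S8-p->S8 S8-q->S10 S9-p->S10 S9-q->S9 S10-p->S10 S10-q->S10

Build one automaton per condition and run them in lockstep. One (3 states) tracks whether and how much of `qp` has been seen; the other (6 states) tracks the count of `q`s, saturating at 5. Each combined state is a pair, one component from each; accept when both components accept.
With 11 states:
          p    q  
>  S0     S0   S1 
   S1     S2   S3 
   S2     S2   S4 
   S3     S4   S5 
   S4     S4   S6 
   S5     S6   S7 
   S6     S6   S8 
   S7     S8   S9 
 * S8     S8  S10 
   S9    S10   S9 
 * S10   S10  S10 
(> = start, * = accepting)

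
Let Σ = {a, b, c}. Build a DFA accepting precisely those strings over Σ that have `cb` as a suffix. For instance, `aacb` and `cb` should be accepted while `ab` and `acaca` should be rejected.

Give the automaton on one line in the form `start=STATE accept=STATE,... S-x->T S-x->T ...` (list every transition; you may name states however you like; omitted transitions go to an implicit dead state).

start=q0 accept=q2 q0-a->q0 q0-b->q0 q0-c->q1 q1-a->q0 q1-b->q2 q1-c->q1 q2-a->q0 q2-b->q0 q2-c->q1

Let each state record the length of the longest suffix of the input read so far that is also a prefix of `cb`. q1 means the last symbol is `c`; q2 means the last 2 symbols are `cb`. Accept only at q2, where the string currently ends in `cb`.
With 3 states:
        a   b   c  
>  q0   q0  q0  q1 
   q1   q0  q2  q1 
 * q2   q0  q0  q1 
(> = start, * = accepting)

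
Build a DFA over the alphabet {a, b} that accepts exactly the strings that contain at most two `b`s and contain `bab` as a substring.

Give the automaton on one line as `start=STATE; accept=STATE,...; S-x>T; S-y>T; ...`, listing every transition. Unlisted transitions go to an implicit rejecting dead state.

start=q0; accept=q4; q0-a>q0; q0-b>q1; q1-a>q2; q1-b>q3; q2-a>q3; q2-b>q4; q3-a>q3; q3-b>q3; q4-a>q4; q4-b>q3

Handle the two conditions separately and then intersect. The first has 4 states tracking the count of `b`s, saturating at 3; the second has 4 states tracking whether and how much of `bab` has been seen. A product state is a pair (one from each), accepting exactly when both do. After merging equivalent states the machine shrinks.
A 5-state machine:
        a   b  
>  q0   q0  q1 
   q1   q2  q3 
   q2   q3  q4 
   q3   q3  q3 
 * q4   q4  q3 
(> = start, * = accepting)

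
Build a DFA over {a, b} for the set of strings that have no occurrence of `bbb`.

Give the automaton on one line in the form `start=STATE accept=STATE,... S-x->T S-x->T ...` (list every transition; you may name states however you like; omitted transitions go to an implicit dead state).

start=q0 accept=q0,q1,q2 q0-a->q0 q0-b->q1 q1-a->q0 q1-b->q2 q2-a->q0 q2-b->q3 q3-a->q3 q3-b->q3

Track partial matches of the forbidden pattern `bbb`. State q3 is a dead state reached once `bbb` has occurred; every other state accepts. q0 means no part of `bbb` is currently matched.
4 states suffice.
        a   b  
>* q0   q0  q1 
 * q1   q0  q2 
 * q2   q0  q3 
   q3   q3  q3 
(> = start, * = accepting)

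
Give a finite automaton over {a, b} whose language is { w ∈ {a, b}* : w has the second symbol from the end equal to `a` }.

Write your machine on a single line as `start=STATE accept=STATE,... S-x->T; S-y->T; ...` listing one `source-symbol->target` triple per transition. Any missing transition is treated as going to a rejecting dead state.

start=S0; accept=S3,S4; S0-a->S1; S0-b->S2; S1-a->S3; S1-b->S4; S2-a->S5; S2-b->S6; S3-a->S3; S3-b->S4; S4-a->S5; S4-b->S6; S5-a->S3; S5-b->S4; S6-a->S5; S6-b->S6

Because acceptance depends on a position counted from the end, the machine has to buffer the most recent 2 symbols. Make each state the string of the last up-to-2 symbols read; on input `x` shift the window left and append `x`. Accept when the buffered window has length 2 and begins with `a`.
With 7 states:
        a   b  
>  S0   S1  S2 
   S1   S3  S4 
   S2   S5  S6 
 * S3   S3  S4 
 * S4   S5  S6 
   S5   S3  S4 
   S6   S5  S6 
(> = start, * = accepting)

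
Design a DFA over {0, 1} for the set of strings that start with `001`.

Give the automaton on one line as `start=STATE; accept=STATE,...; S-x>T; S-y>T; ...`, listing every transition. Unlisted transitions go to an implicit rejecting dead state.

start=S0; accept=S3; S0-0>S1; S0-1>S4; S1-0>S2; S1-1>S4; S2-0>S4; S2-1>S3; S3-0>S3; S3-1>S3; S4-0>S4; S4-1>S4

Check the first 3 symbols one by one: S0 through S2 record how many have matched `001` so far; any wrong symbol goes to the dead state S4. After all 3 match we enter the accepting sink S3.
        0   1  
>  S0   S1  S4 
   S1   S2  S4 
   S2   S4  S3 
 * S3   S3  S3 
   S4   S4  S4 
(> = start, * = accepting)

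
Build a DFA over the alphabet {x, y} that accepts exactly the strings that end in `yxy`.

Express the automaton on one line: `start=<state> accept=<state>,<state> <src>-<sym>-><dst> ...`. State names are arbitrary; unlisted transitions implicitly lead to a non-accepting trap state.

Let each state record the length of the longest suffix of the input read so far that is also a prefix of `yxy`. q1 means the last symbol is `y`; q2 means the last 2 symbols are `yx`; q3 means the last 3 symbols are `yxy`. Accept only at q3, where the string currently ends in `yxy`.
A 4-state machine:
        x   y  
>  q0   q0  q1 
   q1   q2  q1 
   q2   q0  q3 
 * q3   q2  q1 
(> = start, * = accepting)

start=q0 accept=q3 q0-x->q0 q0-y->q1 q1-x->q2 q1-y->q1 q2-x->q0 q2-y->q3 q3-x->q2 q3-y->q1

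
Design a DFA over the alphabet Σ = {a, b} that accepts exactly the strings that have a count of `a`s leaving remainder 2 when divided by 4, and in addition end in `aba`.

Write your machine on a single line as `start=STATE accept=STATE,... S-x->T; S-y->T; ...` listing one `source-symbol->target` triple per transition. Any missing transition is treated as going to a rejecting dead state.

start=S0; accept=S5; S0-a->S1; S0-b->S0; S1-a->S2; S1-b->S3; S2-a->S4; S2-b->S2; S3-a->S5; S3-b->S6; S4-a->S0; S4-b->S4; S5-a->S4; S5-b->S2; S6-a->S2; S6-b->S6

Run two small machines in parallel and take their product. One (4 states) tracks the count of `a`s modulo 4; the other (4 states) tracks how much of the suffix `aba` has currently been matched. Each combined state is a pair, one component from each; accept when both components accept. Minimizing collapses redundant product states.
7 states suffice.
        a   b  
>  S0   S1  S0 
   S1   S2  S3 
   S2   S4  S2 
   S3   S5  S6 
   S4   S0  S4 
 * S5   S4  S2 
   S6   S2  S6 
(> = start, * = accepting)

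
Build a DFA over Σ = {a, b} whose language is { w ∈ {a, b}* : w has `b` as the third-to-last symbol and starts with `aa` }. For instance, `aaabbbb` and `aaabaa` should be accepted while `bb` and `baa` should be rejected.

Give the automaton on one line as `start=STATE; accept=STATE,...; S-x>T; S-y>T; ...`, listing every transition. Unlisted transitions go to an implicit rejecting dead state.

Build one automaton per condition and run them in lockstep. The first has 15 states tracking the last 3 symbols read; the second has 4 states tracking whether the input so far still matches the prefix `aa`. A product state is a pair (one from each), accepting exactly when both do. After merging equivalent states the machine shrinks.
          a    b  
>  q0     q1   q2 
   q1     q3   q2 
   q2     q2   q2 
   q3     q3   q4 
   q4     q5   q6 
   q5     q7   q8 
   q6     q9  q10 
 * q7     q3   q4 
 * q8     q5   q6 
 * q9     q7   q8 
 * q10    q9  q10 
(> = start, * = accepting)

start=q0; accept=q7,q8,q9,q10; q0-a>q1; q0-b>q2; q1-a>q3; q1-b>q2; q2-a>q2; q2-b>q2; q3-a>q3; q3-b>q4; q4-a>q5; q4-b>q6; q5-a>q7; q5-b>q8; q6-a>q9; q6-b>q10; q7-a>q3; q7-b>q4; q8-a>q5; q8-b>q6; q9-a>q7; q9-b>q8; q10-a>q9; q10-b>q10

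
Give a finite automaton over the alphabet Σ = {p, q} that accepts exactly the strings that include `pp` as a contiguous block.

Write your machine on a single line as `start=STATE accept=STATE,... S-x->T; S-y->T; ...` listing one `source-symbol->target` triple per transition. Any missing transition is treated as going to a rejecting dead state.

Track how much of `pp` has been matched so far: state S0 is no progress, S2 is the absorbing accept state reached once `pp` has occurred. Intermediate states record partial matches; on a mismatch, fall back to the longest reusable overlap.
3 states suffice.
        p   q  
>  S0   S1  S0 
   S1   S2  S0 
 * S2   S2  S2 
(> = start, * = accepting)

start=S0; accept=S2; S0-p->S1; S0-q->S0; S1-p->S2; S1-q->S0; S2-p->S2; S2-q->S2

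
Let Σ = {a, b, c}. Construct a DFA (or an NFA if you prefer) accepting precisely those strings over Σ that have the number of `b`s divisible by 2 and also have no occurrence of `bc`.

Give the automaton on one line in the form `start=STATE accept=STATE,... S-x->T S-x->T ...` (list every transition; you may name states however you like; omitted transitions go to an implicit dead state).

Run two small machines in parallel and take their product. The first has 2 states tracking the count of `b`s modulo 2; the second has 3 states tracking partial matches of the forbidden pattern `bc`. A product state is a pair (one from each), accepting exactly when both do.
With 6 states:
        a   b   c  
>* s0   s0  s1  s0 
   s1   s2  s3  s4 
   s2   s2  s3  s2 
 * s3   s0  s1  s5 
   s4   s4  s5  s4 
   s5   s5  s4  s5 
(> = start, * = accepting)

start=s0 accept=s0,s3 s0-a->s0 s0-b->s1 s0-c->s0 s1-a->s2 s1-b->s3 s1-c->s4 s2-a->s2 s2-b->s3 s2-c->s2 s3-a->s0 s3-b->s1 s3-c->s5 s4-a->s4 s4-b->s5 s4-c->s4 s5-a->s5 s5-b->s4 s5-c->s5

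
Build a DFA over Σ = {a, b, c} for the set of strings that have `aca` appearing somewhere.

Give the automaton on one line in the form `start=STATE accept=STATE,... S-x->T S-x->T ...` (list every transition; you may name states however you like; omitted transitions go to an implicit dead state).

States S0..S2 record the length of the longest prefix of `aca` that matches the current input suffix. Reaching S3 means `aca` has been seen, and we stay there forever. Accept from S3.
4 states suffice.
        a   b   c  
>  S0   S1  S0  S0 
   S1   S1  S0  S2 
   S2   S3  S0  S0 
 * S3   S3  S3  S3 
(> = start, * = accepting)

start=S0 accept=S3 S0-a->S1 S0-b->S0 S0-c->S0 S1-a->S1 S1-b->S0 S1-c->S2 S2-a->S3 S2-b->S0 S2-c->S0 S3-a->S3 S3-b->S3 S3-c->S3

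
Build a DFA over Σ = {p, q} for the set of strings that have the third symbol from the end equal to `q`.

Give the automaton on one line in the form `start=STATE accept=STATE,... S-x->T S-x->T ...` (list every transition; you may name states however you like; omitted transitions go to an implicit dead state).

start=S0 accept=S11,S12,S13,S14 S0-p->S1 S0-q->S2 S1-p->S3 S1-q->S4 S2-p->S5 S2-q->S6 S3-p->S7 S3-q->S8 S4-p->S9 S4-q->S10 S5-p->S11 S5-q->S12 S6-p->S13 S6-q->S14 S7-p->S7 S7-q->S8 S8-p->S9 S8-q->S10 S9-p->S11 S9-q->S12 S10-p->S13 S10-q->S14 S11-p->S7 S11-q->S8 S12-p->S9 S12-q->S10 S13-p->S11 S13-q->S12 S14-p->S13 S14-q->S14

Because acceptance depends on a position counted from the end, the machine has to buffer the most recent 3 symbols. Make each state the string of the last up-to-3 symbols read; on input `x` shift the window left and append `x`. Accept when the buffered window has length 3 and begins with `q`.
15 states suffice.
          p    q  
>  S0     S1   S2 
   S1     S3   S4 
   S2     S5   S6 
   S3     S7   S8 
   S4     S9  S10 
   S5    S11  S12 
   S6    S13  S14 
   S7     S7   S8 
   S8     S9  S10 
   S9    S11  S12 
   S10   S13  S14 
 * S11    S7   S8 
 * S12    S9  S10 
 * S13   S11  S12 
 * S14   S13  S14 
(> = start, * = accepting)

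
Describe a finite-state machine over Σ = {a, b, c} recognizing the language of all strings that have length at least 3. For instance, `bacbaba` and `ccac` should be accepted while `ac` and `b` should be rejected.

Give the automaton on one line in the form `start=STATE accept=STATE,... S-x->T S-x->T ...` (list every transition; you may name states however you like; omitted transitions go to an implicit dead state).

start=s0 accept=s3,s4 s0-a->s1 s0-b->s1 s0-c->s1 s1-a->s2 s1-b->s2 s1-c->s2 s2-a->s3 s2-b->s3 s2-c->s3 s3-a->s4 s3-b->s4 s3-c->s4 s4-a->s4 s4-b->s4 s4-c->s4

We only need to distinguish lengths 0, 1, …, 3, and '>3'. Chain s0 → s1 → s2 → s3 → s4 on every symbol, with s4 looping. Accepting states: {s3, s4}.
With 5 states:
        a   b   c  
>  s0   s1  s1  s1 
   s1   s2  s2  s2 
   s2   s3  s3  s3 
 * s3   s4  s4  s4 
 * s4   s4  s4  s4 
(> = start, * = accepting)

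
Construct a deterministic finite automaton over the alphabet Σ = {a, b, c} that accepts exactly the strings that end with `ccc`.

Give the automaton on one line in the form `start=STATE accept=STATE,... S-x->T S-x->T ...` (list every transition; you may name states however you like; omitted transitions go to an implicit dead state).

Let each state record the length of the longest suffix of the input read so far that is also a prefix of `ccc`. q1 means the last symbol is `c`; q2 means the last 2 symbols are `cc`; q3 means the last 3 symbols are `ccc`. Accept only at q3, where the string currently ends in `ccc`.
        a   b   c  
>  q0   q0  q0  q1 
   q1   q0  q0  q2 
   q2   q0  q0  q3 
 * q3   q0  q0  q3 
(> = start, * = accepting)

start=q0 accept=q3 q0-a->q0 q0-b->q0 q0-c->q1 q1-a->q0 q1-b->q0 q1-c->q2 q2-a->q0 q2-b->q0 q2-c->q3 q3-a->q0 q3-b->q0 q3-c->q3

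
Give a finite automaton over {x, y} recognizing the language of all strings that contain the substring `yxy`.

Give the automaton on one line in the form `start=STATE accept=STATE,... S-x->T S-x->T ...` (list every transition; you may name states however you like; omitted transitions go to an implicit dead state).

States S0..S2 record the length of the longest prefix of `yxy` that matches the current input suffix. Reaching S3 means `yxy` has been seen, and we stay there forever. Accept from S3.
A 4-state machine:
        x   y  
>  S0   S0  S1 
   S1   S2  S1 
   S2   S0  S3 
 * S3   S3  S3 
(> = start, * = accepting)

start=S0 accept=S3 S0-x->S0 S0-y->S1 S1-x->S2 S1-y->S1 S2-x->S0 S2-y->S3 S3-x->S3 S3-y->S3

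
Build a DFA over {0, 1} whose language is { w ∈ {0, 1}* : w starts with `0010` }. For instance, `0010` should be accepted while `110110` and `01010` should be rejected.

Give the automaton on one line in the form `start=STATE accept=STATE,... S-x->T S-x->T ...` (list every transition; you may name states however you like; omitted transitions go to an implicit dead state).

start=q0 accept=q4 q0-0->q1 q0-1->q5 q1-0->q2 q1-1->q5 q2-0->q5 q2-1->q3 q3-0->q4 q3-1->q5 q4-0->q4 q4-1->q4 q5-0->q5 q5-1->q5

Check the first 4 symbols one by one: q0 through q3 record how many have matched `0010` so far; any wrong symbol goes to the dead state q5. After all 4 match we enter the accepting sink q4.
6 states suffice.
        0   1  
>  q0   q1  q5 
   q1   q2  q5 
   q2   q5  q3 
   q3   q4  q5 
 * q4   q4  q4 
   q5   q5  q5 
(> = start, * = accepting)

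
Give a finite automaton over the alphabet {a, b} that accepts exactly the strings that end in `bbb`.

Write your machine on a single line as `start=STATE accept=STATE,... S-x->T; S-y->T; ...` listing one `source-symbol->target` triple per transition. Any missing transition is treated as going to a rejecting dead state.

Let each state record the length of the longest suffix of the input read so far that is also a prefix of `bbb`. S1 means the last symbol is `b`; S2 means the last 2 symbols are `bb`; S3 means the last 3 symbols are `bbb`. Accept only at S3, where the string currently ends in `bbb`.
        a   b  
>  S0   S0  S1 
   S1   S0  S2 
   S2   S0  S3 
 * S3   S0  S3 
(> = start, * = accepting)

start=S0; accept=S3; S0-a->S0; S0-b->S1; S1-a->S0; S1-b->S2; S2-a->S0; S2-b->S3; S3-a->S0; S3-b->S3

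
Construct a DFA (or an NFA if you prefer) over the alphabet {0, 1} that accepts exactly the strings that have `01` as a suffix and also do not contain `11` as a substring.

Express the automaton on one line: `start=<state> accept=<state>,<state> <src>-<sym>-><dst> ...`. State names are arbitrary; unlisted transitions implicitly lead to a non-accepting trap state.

start=q0 accept=q3 q0-0->q1 q0-1->q2 q1-0->q1 q1-1->q3 q2-0->q1 q2-1->q4 q3-0->q1 q3-1->q4 q4-0->q4 q4-1->q4

Build one automaton per condition and run them in lockstep. The first has 3 states tracking how much of the suffix `01` has currently been matched; the second has 3 states tracking partial matches of the forbidden pattern `11`. A product state is a pair (one from each), accepting exactly when both do. After merging equivalent states the machine shrinks.
With 5 states:
        0   1  
>  q0   q1  q2 
   q1   q1  q3 
   q2   q1  q4 
 * q3   q1  q4 
   q4   q4  q4 
(> = start, * = accepting)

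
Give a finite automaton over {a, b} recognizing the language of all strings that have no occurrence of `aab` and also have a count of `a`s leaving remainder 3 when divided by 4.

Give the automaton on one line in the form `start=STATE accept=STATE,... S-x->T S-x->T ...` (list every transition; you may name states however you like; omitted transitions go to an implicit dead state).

Run two small machines in parallel and take their product. The first has 4 states tracking partial matches of the forbidden pattern `aab`; the second has 4 states tracking the count of `a`s modulo 4. A product state is a pair (one from each), accepting exactly when both do.
          a    b  
>  q0     q1   q0 
   q1     q2   q3 
   q2     q4   q5 
   q3     q6   q3 
 * q4     q7   q8 
   q5     q8   q5 
   q6     q4   q9 
   q7    q10  q11 
   q8    q11   q8 
   q9    q12   q9 
   q10    q2  q13 
   q11   q13  q11 
 * q12    q7  q14 
   q13    q5  q13 
 * q14   q15  q14 
   q15   q10   q0 
(> = start, * = accepting)

start=q0 accept=q4,q12,q14 q0-a->q1 q0-b->q0 q1-a->q2 q1-b->q3 q2-a->q4 q2-b->q5 q3-a->q6 q3-b->q3 q4-a->q7 q4-b->q8 q5-a->q8 q5-b->q5 q6-a->q4 q6-b->q9 q7-a->q10 q7-b->q11 q8-a->q11 q8-b->q8 q9-a->q12 q9-b->q9 q10-a->q2 q10-b->q13 q11-a->q13 q11-b->q11 q12-a->q7 q12-b->q14 q13-a->q5 q13-b->q13 q14-a->q15 q14-b->q14 q15-a->q10 q15-b->q0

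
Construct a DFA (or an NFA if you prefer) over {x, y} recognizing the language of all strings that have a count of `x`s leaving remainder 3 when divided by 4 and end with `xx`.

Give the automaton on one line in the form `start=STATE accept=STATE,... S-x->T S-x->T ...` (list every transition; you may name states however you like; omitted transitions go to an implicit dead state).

start=q0 accept=q3 q0-x->q1 q0-y->q0 q1-x->q2 q1-y->q1 q2-x->q3 q2-y->q4 q3-x->q0 q3-y->q5 q4-x->q5 q4-y->q4 q5-x->q0 q5-y->q5

Run two small machines in parallel and take their product. The first has 4 states tracking the count of `x`s modulo 4; the second has 3 states tracking how much of the suffix `xx` has currently been matched. A product state is a pair (one from each), accepting exactly when both do. After merging equivalent states the machine shrinks.
        x   y  
>  q0   q1  q0 
   q1   q2  q1 
   q2   q3  q4 
 * q3   q0  q5 
   q4   q5  q4 
   q5   q0  q5 
(> = start, * = accepting)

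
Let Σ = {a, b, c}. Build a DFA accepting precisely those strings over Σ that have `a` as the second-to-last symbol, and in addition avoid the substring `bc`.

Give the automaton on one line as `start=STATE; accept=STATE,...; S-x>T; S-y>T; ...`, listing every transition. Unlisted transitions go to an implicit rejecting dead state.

start=S0; accept=S4,S5,S6; S0-a>S1; S0-b>S2; S0-c>S3; S1-a>S4; S1-b>S5; S1-c>S6; S2-a>S7; S2-b>S8; S2-c>S9; S3-a>S10; S3-b>S11; S3-c>S12; S4-a>S4; S4-b>S5; S4-c>S6; S5-a>S7; S5-b>S8; S5-c>S9; S6-a>S10; S6-b>S11; S6-c>S12; S7-a>S4; S7-b>S5; S7-c>S6; S8-a>S7; S8-b>S8; S8-c>S9; S9-a>S13; S9-b>S14; S9-c>S15; S10-a>S4; S10-b>S5; S10-c>S6; S11-a>S7; S11-b>S8; S11-c>S9; S12-a>S10; S12-b>S11; S12-c>S12; S13-a>S16; S13-b>S17; S13-c>S18; S14-a>S19; S14-b>S20; S14-c>S9; S15-a>S13; S15-b>S14; S15-c>S15; S16-a>S16; S16-b>S17; S16-c>S18; S17-a>S19; S17-b>S20; S17-c>S9; S18-a>S13; S18-b>S14; S18-c>S15; S19-a>S16; S19-b>S17; S19-c>S18; S20-a>S19; S20-b>S20; S20-c>S9

Build one automaton per condition and run them in lockstep. The first has 13 states tracking the last 2 symbols read; the second has 3 states tracking partial matches of the forbidden pattern `bc`. A product state is a pair (one from each), accepting exactly when both do.
With 21 states:
          a    b    c  
>  S0     S1   S2   S3 
   S1     S4   S5   S6 
   S2     S7   S8   S9 
   S3    S10  S11  S12 
 * S4     S4   S5   S6 
 * S5     S7   S8   S9 
 * S6    S10  S11  S12 
   S7     S4   S5   S6 
   S8     S7   S8   S9 
   S9    S13  S14  S15 
   S10    S4   S5   S6 
   S11    S7   S8   S9 
   S12   S10  S11  S12 
   S13   S16  S17  S18 
   S14   S19  S20   S9 
   S15   S13  S14  S15 
   S16   S16  S17  S18 
   S17   S19  S20   S9 
   S18   S13  S14  S15 
   S19   S16  S17  S18 
   S20   S19  S20   S9 
(> = start, * = accepting)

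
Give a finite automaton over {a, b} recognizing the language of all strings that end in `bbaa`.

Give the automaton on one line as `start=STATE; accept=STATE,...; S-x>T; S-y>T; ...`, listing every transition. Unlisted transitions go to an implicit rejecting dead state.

Remember how much of `bbaa` the current input suffix matches. State s0 means no match yet; s1 means the last symbol is `b`; s2 means the last 2 symbols are `bb`; s3 means the last 3 symbols are `bba`; s4 means the last 4 symbols are `bbaa`. Only s4 accepts. On a mismatch, fall back to the longest proper suffix that is still a prefix of `bbaa`.
5 states suffice.
        a   b  
>  s0   s0  s1 
   s1   s0  s2 
   s2   s3  s2 
   s3   s4  s1 
 * s4   s0  s1 
(> = start, * = accepting)

start=s0; accept=s4; s0-a>s0; s0-b>s1; s1-a>s0; s1-b>s2; s2-a>s3; s2-b>s2; s3-a>s4; s3-b>s1; s4-a>s0; s4-b>s1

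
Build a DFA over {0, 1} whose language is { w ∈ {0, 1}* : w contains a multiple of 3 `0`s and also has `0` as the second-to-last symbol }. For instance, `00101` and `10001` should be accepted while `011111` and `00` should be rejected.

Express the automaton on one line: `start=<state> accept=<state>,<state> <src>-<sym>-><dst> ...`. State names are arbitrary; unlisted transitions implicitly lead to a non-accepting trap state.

Run two small machines in parallel and take their product. The first has 3 states tracking the count of `0`s modulo 3; the second has 7 states tracking the last 2 symbols read. A product state is a pair (one from each), accepting exactly when both do.
          0    1  
>  q0     q1   q2 
   q1     q3   q4 
   q2     q5   q6 
   q3     q7   q8 
   q4     q9  q10 
   q5     q3   q4 
   q6     q5   q6 
 * q7    q11  q12 
   q8    q13  q14 
   q9     q7   q8 
   q10    q9  q10 
   q11    q3   q4 
 * q12    q5   q6 
   q13   q11  q12 
   q14   q13  q14 
(> = start, * = accepting)

start=q0 accept=q7,q12 q0-0->q1 q0-1->q2 q1-0->q3 q1-1->q4 q2-0->q5 q2-1->q6 q3-0->q7 q3-1->q8 q4-0->q9 q4-1->q10 q5-0->q3 q5-1->q4 q6-0->q5 q6-1->q6 q7-0->q11 q7-1->q12 q8-0->q13 q8-1->q14 q9-0->q7 q9-1->q8 q10-0->q9 q10-1->q10 q11-0->q3 q11-1->q4 q12-0->q5 q12-1->q6 q13-0->q11 q13-1->q12 q14-0->q13 q14-1->q14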